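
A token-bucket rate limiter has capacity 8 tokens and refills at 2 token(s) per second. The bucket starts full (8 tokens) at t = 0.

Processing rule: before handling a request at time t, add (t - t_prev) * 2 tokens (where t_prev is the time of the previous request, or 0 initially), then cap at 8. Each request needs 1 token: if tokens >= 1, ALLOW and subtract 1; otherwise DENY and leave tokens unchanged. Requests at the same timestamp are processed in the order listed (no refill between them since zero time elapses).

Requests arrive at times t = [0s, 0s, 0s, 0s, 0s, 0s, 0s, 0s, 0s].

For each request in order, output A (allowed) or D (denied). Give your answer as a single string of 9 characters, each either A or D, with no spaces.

Answer: AAAAAAAAD

Derivation:
Simulating step by step:
  req#1 t=0s: ALLOW
  req#2 t=0s: ALLOW
  req#3 t=0s: ALLOW
  req#4 t=0s: ALLOW
  req#5 t=0s: ALLOW
  req#6 t=0s: ALLOW
  req#7 t=0s: ALLOW
  req#8 t=0s: ALLOW
  req#9 t=0s: DENY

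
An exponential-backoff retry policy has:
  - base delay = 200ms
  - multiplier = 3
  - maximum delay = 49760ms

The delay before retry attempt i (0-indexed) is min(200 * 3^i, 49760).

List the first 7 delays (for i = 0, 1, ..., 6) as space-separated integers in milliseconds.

Answer: 200 600 1800 5400 16200 48600 49760

Derivation:
Computing each delay:
  i=0: min(200*3^0, 49760) = 200
  i=1: min(200*3^1, 49760) = 600
  i=2: min(200*3^2, 49760) = 1800
  i=3: min(200*3^3, 49760) = 5400
  i=4: min(200*3^4, 49760) = 16200
  i=5: min(200*3^5, 49760) = 48600
  i=6: min(200*3^6, 49760) = 49760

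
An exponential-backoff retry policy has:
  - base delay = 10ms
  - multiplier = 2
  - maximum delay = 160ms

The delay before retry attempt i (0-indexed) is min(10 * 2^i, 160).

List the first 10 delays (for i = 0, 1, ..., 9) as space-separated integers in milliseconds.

Computing each delay:
  i=0: min(10*2^0, 160) = 10
  i=1: min(10*2^1, 160) = 20
  i=2: min(10*2^2, 160) = 40
  i=3: min(10*2^3, 160) = 80
  i=4: min(10*2^4, 160) = 160
  i=5: min(10*2^5, 160) = 160
  i=6: min(10*2^6, 160) = 160
  i=7: min(10*2^7, 160) = 160
  i=8: min(10*2^8, 160) = 160
  i=9: min(10*2^9, 160) = 160

Answer: 10 20 40 80 160 160 160 160 160 160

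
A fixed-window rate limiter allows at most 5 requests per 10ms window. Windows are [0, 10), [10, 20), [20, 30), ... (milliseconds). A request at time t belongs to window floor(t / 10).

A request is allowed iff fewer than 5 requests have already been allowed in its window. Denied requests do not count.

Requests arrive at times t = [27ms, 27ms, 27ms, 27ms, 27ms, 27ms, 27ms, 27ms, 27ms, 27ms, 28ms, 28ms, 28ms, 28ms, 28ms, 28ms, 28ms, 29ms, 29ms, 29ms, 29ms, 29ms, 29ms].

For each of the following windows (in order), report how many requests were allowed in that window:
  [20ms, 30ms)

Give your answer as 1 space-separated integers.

Answer: 5

Derivation:
Processing requests:
  req#1 t=27ms (window 2): ALLOW
  req#2 t=27ms (window 2): ALLOW
  req#3 t=27ms (window 2): ALLOW
  req#4 t=27ms (window 2): ALLOW
  req#5 t=27ms (window 2): ALLOW
  req#6 t=27ms (window 2): DENY
  req#7 t=27ms (window 2): DENY
  req#8 t=27ms (window 2): DENY
  req#9 t=27ms (window 2): DENY
  req#10 t=27ms (window 2): DENY
  req#11 t=28ms (window 2): DENY
  req#12 t=28ms (window 2): DENY
  req#13 t=28ms (window 2): DENY
  req#14 t=28ms (window 2): DENY
  req#15 t=28ms (window 2): DENY
  req#16 t=28ms (window 2): DENY
  req#17 t=28ms (window 2): DENY
  req#18 t=29ms (window 2): DENY
  req#19 t=29ms (window 2): DENY
  req#20 t=29ms (window 2): DENY
  req#21 t=29ms (window 2): DENY
  req#22 t=29ms (window 2): DENY
  req#23 t=29ms (window 2): DENY

Allowed counts by window: 5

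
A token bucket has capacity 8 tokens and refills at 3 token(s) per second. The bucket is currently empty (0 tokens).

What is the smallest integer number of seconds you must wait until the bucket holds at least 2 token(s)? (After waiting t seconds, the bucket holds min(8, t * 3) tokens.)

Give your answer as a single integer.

Answer: 1

Derivation:
Need t * 3 >= 2, so t >= 2/3.
Smallest integer t = ceil(2/3) = 1.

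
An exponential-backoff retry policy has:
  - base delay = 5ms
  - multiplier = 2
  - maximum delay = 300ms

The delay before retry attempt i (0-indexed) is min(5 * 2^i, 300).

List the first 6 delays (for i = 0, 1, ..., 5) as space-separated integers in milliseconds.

Answer: 5 10 20 40 80 160

Derivation:
Computing each delay:
  i=0: min(5*2^0, 300) = 5
  i=1: min(5*2^1, 300) = 10
  i=2: min(5*2^2, 300) = 20
  i=3: min(5*2^3, 300) = 40
  i=4: min(5*2^4, 300) = 80
  i=5: min(5*2^5, 300) = 160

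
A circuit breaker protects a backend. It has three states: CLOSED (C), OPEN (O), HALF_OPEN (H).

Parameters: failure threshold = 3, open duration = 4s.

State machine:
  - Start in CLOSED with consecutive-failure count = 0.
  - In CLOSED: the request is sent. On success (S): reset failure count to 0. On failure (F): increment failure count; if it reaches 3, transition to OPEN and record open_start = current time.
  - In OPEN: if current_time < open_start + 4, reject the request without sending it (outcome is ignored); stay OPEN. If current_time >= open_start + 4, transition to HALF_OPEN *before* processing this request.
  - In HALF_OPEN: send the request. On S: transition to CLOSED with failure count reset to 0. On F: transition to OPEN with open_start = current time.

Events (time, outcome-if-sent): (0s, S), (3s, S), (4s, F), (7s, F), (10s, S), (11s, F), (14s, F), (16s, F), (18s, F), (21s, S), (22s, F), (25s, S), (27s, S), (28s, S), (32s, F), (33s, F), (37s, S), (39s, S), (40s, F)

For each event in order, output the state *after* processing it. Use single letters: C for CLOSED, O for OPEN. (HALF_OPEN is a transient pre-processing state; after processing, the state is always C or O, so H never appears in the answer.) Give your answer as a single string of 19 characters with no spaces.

Answer: CCCCCCCOOCCCCCCCCCC

Derivation:
State after each event:
  event#1 t=0s outcome=S: state=CLOSED
  event#2 t=3s outcome=S: state=CLOSED
  event#3 t=4s outcome=F: state=CLOSED
  event#4 t=7s outcome=F: state=CLOSED
  event#5 t=10s outcome=S: state=CLOSED
  event#6 t=11s outcome=F: state=CLOSED
  event#7 t=14s outcome=F: state=CLOSED
  event#8 t=16s outcome=F: state=OPEN
  event#9 t=18s outcome=F: state=OPEN
  event#10 t=21s outcome=S: state=CLOSED
  event#11 t=22s outcome=F: state=CLOSED
  event#12 t=25s outcome=S: state=CLOSED
  event#13 t=27s outcome=S: state=CLOSED
  event#14 t=28s outcome=S: state=CLOSED
  event#15 t=32s outcome=F: state=CLOSED
  event#16 t=33s outcome=F: state=CLOSED
  event#17 t=37s outcome=S: state=CLOSED
  event#18 t=39s outcome=S: state=CLOSED
  event#19 t=40s outcome=F: state=CLOSED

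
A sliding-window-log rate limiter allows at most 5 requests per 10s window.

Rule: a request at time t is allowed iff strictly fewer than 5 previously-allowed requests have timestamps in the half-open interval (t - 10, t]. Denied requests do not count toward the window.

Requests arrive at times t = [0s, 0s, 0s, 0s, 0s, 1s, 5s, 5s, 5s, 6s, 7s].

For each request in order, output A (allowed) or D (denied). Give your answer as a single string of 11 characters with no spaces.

Answer: AAAAADDDDDD

Derivation:
Tracking allowed requests in the window:
  req#1 t=0s: ALLOW
  req#2 t=0s: ALLOW
  req#3 t=0s: ALLOW
  req#4 t=0s: ALLOW
  req#5 t=0s: ALLOW
  req#6 t=1s: DENY
  req#7 t=5s: DENY
  req#8 t=5s: DENY
  req#9 t=5s: DENY
  req#10 t=6s: DENY
  req#11 t=7s: DENY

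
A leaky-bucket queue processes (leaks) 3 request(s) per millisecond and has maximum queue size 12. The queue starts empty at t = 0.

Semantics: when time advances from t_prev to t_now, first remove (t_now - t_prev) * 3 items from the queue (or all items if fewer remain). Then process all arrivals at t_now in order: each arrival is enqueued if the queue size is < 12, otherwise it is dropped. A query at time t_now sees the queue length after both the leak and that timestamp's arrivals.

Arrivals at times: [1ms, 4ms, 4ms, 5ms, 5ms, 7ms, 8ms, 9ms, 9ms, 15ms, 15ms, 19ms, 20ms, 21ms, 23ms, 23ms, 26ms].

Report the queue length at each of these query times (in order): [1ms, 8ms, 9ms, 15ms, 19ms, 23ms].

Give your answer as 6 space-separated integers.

Answer: 1 1 2 2 1 2

Derivation:
Queue lengths at query times:
  query t=1ms: backlog = 1
  query t=8ms: backlog = 1
  query t=9ms: backlog = 2
  query t=15ms: backlog = 2
  query t=19ms: backlog = 1
  query t=23ms: backlog = 2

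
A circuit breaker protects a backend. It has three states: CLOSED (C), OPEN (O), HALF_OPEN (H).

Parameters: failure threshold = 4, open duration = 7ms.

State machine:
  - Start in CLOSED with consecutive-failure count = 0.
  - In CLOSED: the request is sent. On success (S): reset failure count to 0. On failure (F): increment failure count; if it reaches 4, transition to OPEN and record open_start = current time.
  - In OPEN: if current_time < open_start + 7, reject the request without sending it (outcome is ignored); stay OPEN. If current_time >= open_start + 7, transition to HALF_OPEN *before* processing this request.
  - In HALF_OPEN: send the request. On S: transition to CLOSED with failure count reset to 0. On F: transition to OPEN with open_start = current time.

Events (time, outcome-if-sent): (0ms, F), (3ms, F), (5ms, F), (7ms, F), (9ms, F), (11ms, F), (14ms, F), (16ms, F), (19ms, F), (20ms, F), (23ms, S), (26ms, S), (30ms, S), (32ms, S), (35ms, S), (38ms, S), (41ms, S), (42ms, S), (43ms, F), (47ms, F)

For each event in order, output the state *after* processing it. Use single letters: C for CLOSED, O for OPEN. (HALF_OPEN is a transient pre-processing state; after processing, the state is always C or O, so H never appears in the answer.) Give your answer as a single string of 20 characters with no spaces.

State after each event:
  event#1 t=0ms outcome=F: state=CLOSED
  event#2 t=3ms outcome=F: state=CLOSED
  event#3 t=5ms outcome=F: state=CLOSED
  event#4 t=7ms outcome=F: state=OPEN
  event#5 t=9ms outcome=F: state=OPEN
  event#6 t=11ms outcome=F: state=OPEN
  event#7 t=14ms outcome=F: state=OPEN
  event#8 t=16ms outcome=F: state=OPEN
  event#9 t=19ms outcome=F: state=OPEN
  event#10 t=20ms outcome=F: state=OPEN
  event#11 t=23ms outcome=S: state=CLOSED
  event#12 t=26ms outcome=S: state=CLOSED
  event#13 t=30ms outcome=S: state=CLOSED
  event#14 t=32ms outcome=S: state=CLOSED
  event#15 t=35ms outcome=S: state=CLOSED
  event#16 t=38ms outcome=S: state=CLOSED
  event#17 t=41ms outcome=S: state=CLOSED
  event#18 t=42ms outcome=S: state=CLOSED
  event#19 t=43ms outcome=F: state=CLOSED
  event#20 t=47ms outcome=F: state=CLOSED

Answer: CCCOOOOOOOCCCCCCCCCC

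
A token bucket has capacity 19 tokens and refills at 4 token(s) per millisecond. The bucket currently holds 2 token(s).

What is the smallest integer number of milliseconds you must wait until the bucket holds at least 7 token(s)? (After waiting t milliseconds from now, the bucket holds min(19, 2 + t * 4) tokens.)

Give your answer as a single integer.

Answer: 2

Derivation:
Need 2 + t * 4 >= 7, so t >= 5/4.
Smallest integer t = ceil(5/4) = 2.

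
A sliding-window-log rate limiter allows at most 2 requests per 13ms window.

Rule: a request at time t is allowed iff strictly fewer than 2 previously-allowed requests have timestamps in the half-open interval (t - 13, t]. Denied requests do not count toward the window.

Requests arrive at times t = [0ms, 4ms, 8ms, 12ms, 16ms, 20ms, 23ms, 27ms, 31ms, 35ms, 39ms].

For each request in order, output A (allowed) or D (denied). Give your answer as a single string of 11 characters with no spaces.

Answer: AADDAADDAAD

Derivation:
Tracking allowed requests in the window:
  req#1 t=0ms: ALLOW
  req#2 t=4ms: ALLOW
  req#3 t=8ms: DENY
  req#4 t=12ms: DENY
  req#5 t=16ms: ALLOW
  req#6 t=20ms: ALLOW
  req#7 t=23ms: DENY
  req#8 t=27ms: DENY
  req#9 t=31ms: ALLOW
  req#10 t=35ms: ALLOW
  req#11 t=39ms: DENY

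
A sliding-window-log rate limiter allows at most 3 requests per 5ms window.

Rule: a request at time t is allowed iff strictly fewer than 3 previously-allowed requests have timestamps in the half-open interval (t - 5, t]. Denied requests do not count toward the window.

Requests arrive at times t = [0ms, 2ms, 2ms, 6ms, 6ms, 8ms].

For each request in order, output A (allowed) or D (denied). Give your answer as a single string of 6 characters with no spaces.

Answer: AAAADA

Derivation:
Tracking allowed requests in the window:
  req#1 t=0ms: ALLOW
  req#2 t=2ms: ALLOW
  req#3 t=2ms: ALLOW
  req#4 t=6ms: ALLOW
  req#5 t=6ms: DENY
  req#6 t=8ms: ALLOW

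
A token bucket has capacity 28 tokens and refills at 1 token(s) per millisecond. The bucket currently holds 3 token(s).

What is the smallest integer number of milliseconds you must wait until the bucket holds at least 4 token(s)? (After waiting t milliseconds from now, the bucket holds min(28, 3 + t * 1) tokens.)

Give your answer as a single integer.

Answer: 1

Derivation:
Need 3 + t * 1 >= 4, so t >= 1/1.
Smallest integer t = ceil(1/1) = 1.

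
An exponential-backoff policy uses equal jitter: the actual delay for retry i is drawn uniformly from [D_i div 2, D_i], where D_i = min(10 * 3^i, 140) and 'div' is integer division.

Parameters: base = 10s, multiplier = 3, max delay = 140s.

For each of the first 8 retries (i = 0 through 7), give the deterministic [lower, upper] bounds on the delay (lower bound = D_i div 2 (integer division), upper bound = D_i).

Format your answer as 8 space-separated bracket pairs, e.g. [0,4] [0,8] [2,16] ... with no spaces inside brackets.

Computing bounds per retry:
  i=0: D_i=min(10*3^0,140)=10, bounds=[5,10]
  i=1: D_i=min(10*3^1,140)=30, bounds=[15,30]
  i=2: D_i=min(10*3^2,140)=90, bounds=[45,90]
  i=3: D_i=min(10*3^3,140)=140, bounds=[70,140]
  i=4: D_i=min(10*3^4,140)=140, bounds=[70,140]
  i=5: D_i=min(10*3^5,140)=140, bounds=[70,140]
  i=6: D_i=min(10*3^6,140)=140, bounds=[70,140]
  i=7: D_i=min(10*3^7,140)=140, bounds=[70,140]

Answer: [5,10] [15,30] [45,90] [70,140] [70,140] [70,140] [70,140] [70,140]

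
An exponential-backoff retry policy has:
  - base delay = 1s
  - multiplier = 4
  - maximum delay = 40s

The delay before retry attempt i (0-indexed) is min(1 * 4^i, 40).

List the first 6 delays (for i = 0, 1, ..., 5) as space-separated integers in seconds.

Answer: 1 4 16 40 40 40

Derivation:
Computing each delay:
  i=0: min(1*4^0, 40) = 1
  i=1: min(1*4^1, 40) = 4
  i=2: min(1*4^2, 40) = 16
  i=3: min(1*4^3, 40) = 40
  i=4: min(1*4^4, 40) = 40
  i=5: min(1*4^5, 40) = 40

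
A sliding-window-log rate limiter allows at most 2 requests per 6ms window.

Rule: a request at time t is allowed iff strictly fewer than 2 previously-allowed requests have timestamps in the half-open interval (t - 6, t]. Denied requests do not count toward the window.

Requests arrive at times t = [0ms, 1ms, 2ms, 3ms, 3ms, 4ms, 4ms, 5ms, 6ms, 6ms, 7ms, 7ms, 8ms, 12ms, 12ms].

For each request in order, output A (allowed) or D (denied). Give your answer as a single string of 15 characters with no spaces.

Answer: AADDDDDDADADDAD

Derivation:
Tracking allowed requests in the window:
  req#1 t=0ms: ALLOW
  req#2 t=1ms: ALLOW
  req#3 t=2ms: DENY
  req#4 t=3ms: DENY
  req#5 t=3ms: DENY
  req#6 t=4ms: DENY
  req#7 t=4ms: DENY
  req#8 t=5ms: DENY
  req#9 t=6ms: ALLOW
  req#10 t=6ms: DENY
  req#11 t=7ms: ALLOW
  req#12 t=7ms: DENY
  req#13 t=8ms: DENY
  req#14 t=12ms: ALLOW
  req#15 t=12ms: DENY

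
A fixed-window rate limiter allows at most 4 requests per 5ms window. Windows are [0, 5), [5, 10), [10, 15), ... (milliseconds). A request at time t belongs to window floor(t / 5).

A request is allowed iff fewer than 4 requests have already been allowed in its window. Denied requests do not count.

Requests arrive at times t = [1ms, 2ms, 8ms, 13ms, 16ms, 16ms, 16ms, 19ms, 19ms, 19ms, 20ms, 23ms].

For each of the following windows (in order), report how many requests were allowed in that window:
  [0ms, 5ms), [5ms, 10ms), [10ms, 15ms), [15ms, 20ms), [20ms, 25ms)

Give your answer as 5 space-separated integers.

Processing requests:
  req#1 t=1ms (window 0): ALLOW
  req#2 t=2ms (window 0): ALLOW
  req#3 t=8ms (window 1): ALLOW
  req#4 t=13ms (window 2): ALLOW
  req#5 t=16ms (window 3): ALLOW
  req#6 t=16ms (window 3): ALLOW
  req#7 t=16ms (window 3): ALLOW
  req#8 t=19ms (window 3): ALLOW
  req#9 t=19ms (window 3): DENY
  req#10 t=19ms (window 3): DENY
  req#11 t=20ms (window 4): ALLOW
  req#12 t=23ms (window 4): ALLOW

Allowed counts by window: 2 1 1 4 2

Answer: 2 1 1 4 2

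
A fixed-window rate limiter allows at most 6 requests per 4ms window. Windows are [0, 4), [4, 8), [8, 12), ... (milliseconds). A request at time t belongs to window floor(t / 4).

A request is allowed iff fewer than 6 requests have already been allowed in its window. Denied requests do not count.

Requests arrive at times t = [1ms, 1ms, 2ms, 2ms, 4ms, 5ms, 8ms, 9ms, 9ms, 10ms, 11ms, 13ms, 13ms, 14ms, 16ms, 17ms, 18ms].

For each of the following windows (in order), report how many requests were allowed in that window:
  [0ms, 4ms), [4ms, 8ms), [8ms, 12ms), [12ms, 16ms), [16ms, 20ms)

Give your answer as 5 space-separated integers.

Answer: 4 2 5 3 3

Derivation:
Processing requests:
  req#1 t=1ms (window 0): ALLOW
  req#2 t=1ms (window 0): ALLOW
  req#3 t=2ms (window 0): ALLOW
  req#4 t=2ms (window 0): ALLOW
  req#5 t=4ms (window 1): ALLOW
  req#6 t=5ms (window 1): ALLOW
  req#7 t=8ms (window 2): ALLOW
  req#8 t=9ms (window 2): ALLOW
  req#9 t=9ms (window 2): ALLOW
  req#10 t=10ms (window 2): ALLOW
  req#11 t=11ms (window 2): ALLOW
  req#12 t=13ms (window 3): ALLOW
  req#13 t=13ms (window 3): ALLOW
  req#14 t=14ms (window 3): ALLOW
  req#15 t=16ms (window 4): ALLOW
  req#16 t=17ms (window 4): ALLOW
  req#17 t=18ms (window 4): ALLOW

Allowed counts by window: 4 2 5 3 3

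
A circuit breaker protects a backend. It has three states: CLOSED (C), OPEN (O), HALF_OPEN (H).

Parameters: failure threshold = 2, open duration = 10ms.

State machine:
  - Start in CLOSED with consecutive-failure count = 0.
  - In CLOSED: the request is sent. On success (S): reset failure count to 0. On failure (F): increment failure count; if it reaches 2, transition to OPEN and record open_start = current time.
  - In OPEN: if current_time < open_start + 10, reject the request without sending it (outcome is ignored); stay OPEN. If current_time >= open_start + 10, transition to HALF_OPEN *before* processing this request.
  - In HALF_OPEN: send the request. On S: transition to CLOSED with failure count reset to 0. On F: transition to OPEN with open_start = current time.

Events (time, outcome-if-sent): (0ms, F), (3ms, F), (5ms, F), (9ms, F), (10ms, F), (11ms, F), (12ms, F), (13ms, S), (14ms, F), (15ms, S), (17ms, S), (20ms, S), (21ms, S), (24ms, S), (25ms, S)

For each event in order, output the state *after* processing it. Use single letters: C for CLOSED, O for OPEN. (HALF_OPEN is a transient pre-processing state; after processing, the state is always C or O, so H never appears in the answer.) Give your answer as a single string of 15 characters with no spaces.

Answer: COOOOOOCCCCCCCC

Derivation:
State after each event:
  event#1 t=0ms outcome=F: state=CLOSED
  event#2 t=3ms outcome=F: state=OPEN
  event#3 t=5ms outcome=F: state=OPEN
  event#4 t=9ms outcome=F: state=OPEN
  event#5 t=10ms outcome=F: state=OPEN
  event#6 t=11ms outcome=F: state=OPEN
  event#7 t=12ms outcome=F: state=OPEN
  event#8 t=13ms outcome=S: state=CLOSED
  event#9 t=14ms outcome=F: state=CLOSED
  event#10 t=15ms outcome=S: state=CLOSED
  event#11 t=17ms outcome=S: state=CLOSED
  event#12 t=20ms outcome=S: state=CLOSED
  event#13 t=21ms outcome=S: state=CLOSED
  event#14 t=24ms outcome=S: state=CLOSED
  event#15 t=25ms outcome=S: state=CLOSED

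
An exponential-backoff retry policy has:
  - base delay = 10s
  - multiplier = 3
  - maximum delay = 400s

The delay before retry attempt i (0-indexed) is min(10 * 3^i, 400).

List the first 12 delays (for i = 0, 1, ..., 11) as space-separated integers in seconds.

Answer: 10 30 90 270 400 400 400 400 400 400 400 400

Derivation:
Computing each delay:
  i=0: min(10*3^0, 400) = 10
  i=1: min(10*3^1, 400) = 30
  i=2: min(10*3^2, 400) = 90
  i=3: min(10*3^3, 400) = 270
  i=4: min(10*3^4, 400) = 400
  i=5: min(10*3^5, 400) = 400
  i=6: min(10*3^6, 400) = 400
  i=7: min(10*3^7, 400) = 400
  i=8: min(10*3^8, 400) = 400
  i=9: min(10*3^9, 400) = 400
  i=10: min(10*3^10, 400) = 400
  i=11: min(10*3^11, 400) = 400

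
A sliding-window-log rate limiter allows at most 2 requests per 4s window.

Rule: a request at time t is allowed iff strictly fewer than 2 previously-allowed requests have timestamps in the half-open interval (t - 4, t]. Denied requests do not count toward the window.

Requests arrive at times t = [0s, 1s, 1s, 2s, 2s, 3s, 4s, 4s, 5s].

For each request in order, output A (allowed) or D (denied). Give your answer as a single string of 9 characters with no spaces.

Answer: AADDDDADA

Derivation:
Tracking allowed requests in the window:
  req#1 t=0s: ALLOW
  req#2 t=1s: ALLOW
  req#3 t=1s: DENY
  req#4 t=2s: DENY
  req#5 t=2s: DENY
  req#6 t=3s: DENY
  req#7 t=4s: ALLOW
  req#8 t=4s: DENY
  req#9 t=5s: ALLOW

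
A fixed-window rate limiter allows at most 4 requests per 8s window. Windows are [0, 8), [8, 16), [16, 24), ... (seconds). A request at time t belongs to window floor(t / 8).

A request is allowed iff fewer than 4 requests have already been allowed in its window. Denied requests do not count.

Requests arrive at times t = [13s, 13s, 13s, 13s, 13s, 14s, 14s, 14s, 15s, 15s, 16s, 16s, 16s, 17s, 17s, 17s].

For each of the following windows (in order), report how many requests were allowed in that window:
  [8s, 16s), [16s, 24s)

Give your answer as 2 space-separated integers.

Answer: 4 4

Derivation:
Processing requests:
  req#1 t=13s (window 1): ALLOW
  req#2 t=13s (window 1): ALLOW
  req#3 t=13s (window 1): ALLOW
  req#4 t=13s (window 1): ALLOW
  req#5 t=13s (window 1): DENY
  req#6 t=14s (window 1): DENY
  req#7 t=14s (window 1): DENY
  req#8 t=14s (window 1): DENY
  req#9 t=15s (window 1): DENY
  req#10 t=15s (window 1): DENY
  req#11 t=16s (window 2): ALLOW
  req#12 t=16s (window 2): ALLOW
  req#13 t=16s (window 2): ALLOW
  req#14 t=17s (window 2): ALLOW
  req#15 t=17s (window 2): DENY
  req#16 t=17s (window 2): DENY

Allowed counts by window: 4 4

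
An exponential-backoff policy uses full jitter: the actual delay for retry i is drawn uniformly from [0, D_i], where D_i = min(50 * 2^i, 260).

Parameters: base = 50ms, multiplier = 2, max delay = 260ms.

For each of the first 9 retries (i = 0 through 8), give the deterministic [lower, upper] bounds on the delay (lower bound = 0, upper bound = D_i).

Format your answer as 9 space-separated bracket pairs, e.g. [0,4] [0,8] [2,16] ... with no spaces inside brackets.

Computing bounds per retry:
  i=0: D_i=min(50*2^0,260)=50, bounds=[0,50]
  i=1: D_i=min(50*2^1,260)=100, bounds=[0,100]
  i=2: D_i=min(50*2^2,260)=200, bounds=[0,200]
  i=3: D_i=min(50*2^3,260)=260, bounds=[0,260]
  i=4: D_i=min(50*2^4,260)=260, bounds=[0,260]
  i=5: D_i=min(50*2^5,260)=260, bounds=[0,260]
  i=6: D_i=min(50*2^6,260)=260, bounds=[0,260]
  i=7: D_i=min(50*2^7,260)=260, bounds=[0,260]
  i=8: D_i=min(50*2^8,260)=260, bounds=[0,260]

Answer: [0,50] [0,100] [0,200] [0,260] [0,260] [0,260] [0,260] [0,260] [0,260]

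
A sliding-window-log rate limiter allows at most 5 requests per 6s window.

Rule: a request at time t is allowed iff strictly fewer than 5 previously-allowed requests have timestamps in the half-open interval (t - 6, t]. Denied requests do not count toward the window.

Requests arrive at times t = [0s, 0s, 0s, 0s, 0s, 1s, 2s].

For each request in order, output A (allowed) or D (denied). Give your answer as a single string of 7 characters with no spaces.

Answer: AAAAADD

Derivation:
Tracking allowed requests in the window:
  req#1 t=0s: ALLOW
  req#2 t=0s: ALLOW
  req#3 t=0s: ALLOW
  req#4 t=0s: ALLOW
  req#5 t=0s: ALLOW
  req#6 t=1s: DENY
  req#7 t=2s: DENY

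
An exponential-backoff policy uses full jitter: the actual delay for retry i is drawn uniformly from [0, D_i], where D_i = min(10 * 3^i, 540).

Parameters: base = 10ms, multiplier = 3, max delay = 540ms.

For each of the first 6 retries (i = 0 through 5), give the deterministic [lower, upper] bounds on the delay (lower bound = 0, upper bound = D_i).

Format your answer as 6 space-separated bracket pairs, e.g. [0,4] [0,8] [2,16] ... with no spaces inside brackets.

Answer: [0,10] [0,30] [0,90] [0,270] [0,540] [0,540]

Derivation:
Computing bounds per retry:
  i=0: D_i=min(10*3^0,540)=10, bounds=[0,10]
  i=1: D_i=min(10*3^1,540)=30, bounds=[0,30]
  i=2: D_i=min(10*3^2,540)=90, bounds=[0,90]
  i=3: D_i=min(10*3^3,540)=270, bounds=[0,270]
  i=4: D_i=min(10*3^4,540)=540, bounds=[0,540]
  i=5: D_i=min(10*3^5,540)=540, bounds=[0,540]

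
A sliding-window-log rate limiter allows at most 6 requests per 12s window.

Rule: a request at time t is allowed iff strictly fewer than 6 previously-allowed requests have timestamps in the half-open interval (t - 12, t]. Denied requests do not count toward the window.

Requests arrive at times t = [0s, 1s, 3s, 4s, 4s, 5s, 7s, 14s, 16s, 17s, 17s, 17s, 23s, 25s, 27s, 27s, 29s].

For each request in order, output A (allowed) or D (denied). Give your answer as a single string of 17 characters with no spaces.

Tracking allowed requests in the window:
  req#1 t=0s: ALLOW
  req#2 t=1s: ALLOW
  req#3 t=3s: ALLOW
  req#4 t=4s: ALLOW
  req#5 t=4s: ALLOW
  req#6 t=5s: ALLOW
  req#7 t=7s: DENY
  req#8 t=14s: ALLOW
  req#9 t=16s: ALLOW
  req#10 t=17s: ALLOW
  req#11 t=17s: ALLOW
  req#12 t=17s: ALLOW
  req#13 t=23s: ALLOW
  req#14 t=25s: DENY
  req#15 t=27s: ALLOW
  req#16 t=27s: DENY
  req#17 t=29s: ALLOW

Answer: AAAAAADAAAAAADADA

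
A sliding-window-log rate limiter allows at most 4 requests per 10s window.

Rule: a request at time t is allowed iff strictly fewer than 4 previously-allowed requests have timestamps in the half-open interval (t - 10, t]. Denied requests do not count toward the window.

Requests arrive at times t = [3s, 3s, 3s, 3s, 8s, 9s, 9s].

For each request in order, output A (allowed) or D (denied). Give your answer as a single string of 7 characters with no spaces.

Answer: AAAADDD

Derivation:
Tracking allowed requests in the window:
  req#1 t=3s: ALLOW
  req#2 t=3s: ALLOW
  req#3 t=3s: ALLOW
  req#4 t=3s: ALLOW
  req#5 t=8s: DENY
  req#6 t=9s: DENY
  req#7 t=9s: DENY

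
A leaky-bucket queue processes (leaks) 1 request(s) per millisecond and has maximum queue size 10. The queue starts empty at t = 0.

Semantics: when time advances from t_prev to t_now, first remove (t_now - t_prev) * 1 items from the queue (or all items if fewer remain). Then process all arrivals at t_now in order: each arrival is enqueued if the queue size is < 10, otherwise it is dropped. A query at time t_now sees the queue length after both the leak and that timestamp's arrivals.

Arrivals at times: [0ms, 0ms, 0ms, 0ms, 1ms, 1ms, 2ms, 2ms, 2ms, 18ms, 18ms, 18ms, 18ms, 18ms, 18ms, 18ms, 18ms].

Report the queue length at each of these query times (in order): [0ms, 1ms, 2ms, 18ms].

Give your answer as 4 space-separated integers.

Answer: 4 5 7 8

Derivation:
Queue lengths at query times:
  query t=0ms: backlog = 4
  query t=1ms: backlog = 5
  query t=2ms: backlog = 7
  query t=18ms: backlog = 8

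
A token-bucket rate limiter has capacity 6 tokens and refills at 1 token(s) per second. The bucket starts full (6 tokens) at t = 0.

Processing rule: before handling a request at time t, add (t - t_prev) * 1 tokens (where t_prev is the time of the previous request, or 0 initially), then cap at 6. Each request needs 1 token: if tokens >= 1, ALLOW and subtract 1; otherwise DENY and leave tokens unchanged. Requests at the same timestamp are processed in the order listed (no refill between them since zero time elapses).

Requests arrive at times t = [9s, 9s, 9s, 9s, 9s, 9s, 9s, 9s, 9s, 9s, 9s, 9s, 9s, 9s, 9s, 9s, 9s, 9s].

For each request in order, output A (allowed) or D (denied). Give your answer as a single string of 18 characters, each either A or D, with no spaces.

Answer: AAAAAADDDDDDDDDDDD

Derivation:
Simulating step by step:
  req#1 t=9s: ALLOW
  req#2 t=9s: ALLOW
  req#3 t=9s: ALLOW
  req#4 t=9s: ALLOW
  req#5 t=9s: ALLOW
  req#6 t=9s: ALLOW
  req#7 t=9s: DENY
  req#8 t=9s: DENY
  req#9 t=9s: DENY
  req#10 t=9s: DENY
  req#11 t=9s: DENY
  req#12 t=9s: DENY
  req#13 t=9s: DENY
  req#14 t=9s: DENY
  req#15 t=9s: DENY
  req#16 t=9s: DENY
  req#17 t=9s: DENY
  req#18 t=9s: DENY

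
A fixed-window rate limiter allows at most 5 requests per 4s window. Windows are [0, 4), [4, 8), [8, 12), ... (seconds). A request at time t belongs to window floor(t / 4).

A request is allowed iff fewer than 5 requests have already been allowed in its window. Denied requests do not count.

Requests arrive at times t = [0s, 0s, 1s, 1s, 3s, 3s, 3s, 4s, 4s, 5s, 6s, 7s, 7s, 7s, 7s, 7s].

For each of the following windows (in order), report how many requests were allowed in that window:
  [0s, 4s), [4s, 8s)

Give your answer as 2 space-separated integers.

Answer: 5 5

Derivation:
Processing requests:
  req#1 t=0s (window 0): ALLOW
  req#2 t=0s (window 0): ALLOW
  req#3 t=1s (window 0): ALLOW
  req#4 t=1s (window 0): ALLOW
  req#5 t=3s (window 0): ALLOW
  req#6 t=3s (window 0): DENY
  req#7 t=3s (window 0): DENY
  req#8 t=4s (window 1): ALLOW
  req#9 t=4s (window 1): ALLOW
  req#10 t=5s (window 1): ALLOW
  req#11 t=6s (window 1): ALLOW
  req#12 t=7s (window 1): ALLOW
  req#13 t=7s (window 1): DENY
  req#14 t=7s (window 1): DENY
  req#15 t=7s (window 1): DENY
  req#16 t=7s (window 1): DENY

Allowed counts by window: 5 5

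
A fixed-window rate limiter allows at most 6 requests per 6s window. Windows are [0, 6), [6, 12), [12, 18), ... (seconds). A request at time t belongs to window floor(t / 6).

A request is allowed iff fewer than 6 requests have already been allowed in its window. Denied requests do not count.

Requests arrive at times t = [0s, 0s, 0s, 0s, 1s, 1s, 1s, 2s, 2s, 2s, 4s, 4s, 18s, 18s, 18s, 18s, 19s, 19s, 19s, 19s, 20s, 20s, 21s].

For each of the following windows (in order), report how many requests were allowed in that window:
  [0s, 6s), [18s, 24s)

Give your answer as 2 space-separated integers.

Processing requests:
  req#1 t=0s (window 0): ALLOW
  req#2 t=0s (window 0): ALLOW
  req#3 t=0s (window 0): ALLOW
  req#4 t=0s (window 0): ALLOW
  req#5 t=1s (window 0): ALLOW
  req#6 t=1s (window 0): ALLOW
  req#7 t=1s (window 0): DENY
  req#8 t=2s (window 0): DENY
  req#9 t=2s (window 0): DENY
  req#10 t=2s (window 0): DENY
  req#11 t=4s (window 0): DENY
  req#12 t=4s (window 0): DENY
  req#13 t=18s (window 3): ALLOW
  req#14 t=18s (window 3): ALLOW
  req#15 t=18s (window 3): ALLOW
  req#16 t=18s (window 3): ALLOW
  req#17 t=19s (window 3): ALLOW
  req#18 t=19s (window 3): ALLOW
  req#19 t=19s (window 3): DENY
  req#20 t=19s (window 3): DENY
  req#21 t=20s (window 3): DENY
  req#22 t=20s (window 3): DENY
  req#23 t=21s (window 3): DENY

Allowed counts by window: 6 6

Answer: 6 6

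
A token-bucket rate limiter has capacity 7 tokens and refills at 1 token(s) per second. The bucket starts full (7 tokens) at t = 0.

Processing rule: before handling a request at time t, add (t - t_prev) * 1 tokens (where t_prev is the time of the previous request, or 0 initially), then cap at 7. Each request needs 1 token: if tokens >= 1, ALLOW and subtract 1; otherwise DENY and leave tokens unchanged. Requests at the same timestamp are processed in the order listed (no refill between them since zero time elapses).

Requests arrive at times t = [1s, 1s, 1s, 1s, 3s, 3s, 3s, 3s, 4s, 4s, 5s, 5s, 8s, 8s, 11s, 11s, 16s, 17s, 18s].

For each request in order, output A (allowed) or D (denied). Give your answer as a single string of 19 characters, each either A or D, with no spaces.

Answer: AAAAAAAAAAADAAAAAAA

Derivation:
Simulating step by step:
  req#1 t=1s: ALLOW
  req#2 t=1s: ALLOW
  req#3 t=1s: ALLOW
  req#4 t=1s: ALLOW
  req#5 t=3s: ALLOW
  req#6 t=3s: ALLOW
  req#7 t=3s: ALLOW
  req#8 t=3s: ALLOW
  req#9 t=4s: ALLOW
  req#10 t=4s: ALLOW
  req#11 t=5s: ALLOW
  req#12 t=5s: DENY
  req#13 t=8s: ALLOW
  req#14 t=8s: ALLOW
  req#15 t=11s: ALLOW
  req#16 t=11s: ALLOW
  req#17 t=16s: ALLOW
  req#18 t=17s: ALLOW
  req#19 t=18s: ALLOW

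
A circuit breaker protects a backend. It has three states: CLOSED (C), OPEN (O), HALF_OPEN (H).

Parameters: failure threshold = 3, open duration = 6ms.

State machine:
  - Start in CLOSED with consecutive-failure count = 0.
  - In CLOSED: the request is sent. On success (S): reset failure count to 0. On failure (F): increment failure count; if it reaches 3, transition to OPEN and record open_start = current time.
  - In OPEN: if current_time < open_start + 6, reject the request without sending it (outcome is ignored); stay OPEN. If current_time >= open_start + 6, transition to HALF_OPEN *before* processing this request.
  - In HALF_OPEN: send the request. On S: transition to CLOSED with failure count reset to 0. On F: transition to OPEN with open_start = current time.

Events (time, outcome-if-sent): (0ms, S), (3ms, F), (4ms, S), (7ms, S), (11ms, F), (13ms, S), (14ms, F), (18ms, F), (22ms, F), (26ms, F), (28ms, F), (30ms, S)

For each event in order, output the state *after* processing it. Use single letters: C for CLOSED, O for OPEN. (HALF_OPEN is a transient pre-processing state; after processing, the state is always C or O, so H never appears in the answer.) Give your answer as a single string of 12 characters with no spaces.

Answer: CCCCCCCCOOOO

Derivation:
State after each event:
  event#1 t=0ms outcome=S: state=CLOSED
  event#2 t=3ms outcome=F: state=CLOSED
  event#3 t=4ms outcome=S: state=CLOSED
  event#4 t=7ms outcome=S: state=CLOSED
  event#5 t=11ms outcome=F: state=CLOSED
  event#6 t=13ms outcome=S: state=CLOSED
  event#7 t=14ms outcome=F: state=CLOSED
  event#8 t=18ms outcome=F: state=CLOSED
  event#9 t=22ms outcome=F: state=OPEN
  event#10 t=26ms outcome=F: state=OPEN
  event#11 t=28ms outcome=F: state=OPEN
  event#12 t=30ms outcome=S: state=OPEN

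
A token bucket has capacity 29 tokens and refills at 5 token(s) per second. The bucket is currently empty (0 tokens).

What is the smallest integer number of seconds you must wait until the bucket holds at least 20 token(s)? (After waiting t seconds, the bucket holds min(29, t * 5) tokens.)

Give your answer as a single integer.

Answer: 4

Derivation:
Need t * 5 >= 20, so t >= 20/5.
Smallest integer t = ceil(20/5) = 4.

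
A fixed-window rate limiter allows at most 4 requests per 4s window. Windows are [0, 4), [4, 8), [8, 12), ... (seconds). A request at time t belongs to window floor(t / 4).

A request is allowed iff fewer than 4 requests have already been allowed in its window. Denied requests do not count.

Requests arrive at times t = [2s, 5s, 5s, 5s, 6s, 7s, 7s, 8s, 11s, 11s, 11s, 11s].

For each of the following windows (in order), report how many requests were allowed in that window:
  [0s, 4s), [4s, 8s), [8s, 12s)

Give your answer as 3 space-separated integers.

Processing requests:
  req#1 t=2s (window 0): ALLOW
  req#2 t=5s (window 1): ALLOW
  req#3 t=5s (window 1): ALLOW
  req#4 t=5s (window 1): ALLOW
  req#5 t=6s (window 1): ALLOW
  req#6 t=7s (window 1): DENY
  req#7 t=7s (window 1): DENY
  req#8 t=8s (window 2): ALLOW
  req#9 t=11s (window 2): ALLOW
  req#10 t=11s (window 2): ALLOW
  req#11 t=11s (window 2): ALLOW
  req#12 t=11s (window 2): DENY

Allowed counts by window: 1 4 4

Answer: 1 4 4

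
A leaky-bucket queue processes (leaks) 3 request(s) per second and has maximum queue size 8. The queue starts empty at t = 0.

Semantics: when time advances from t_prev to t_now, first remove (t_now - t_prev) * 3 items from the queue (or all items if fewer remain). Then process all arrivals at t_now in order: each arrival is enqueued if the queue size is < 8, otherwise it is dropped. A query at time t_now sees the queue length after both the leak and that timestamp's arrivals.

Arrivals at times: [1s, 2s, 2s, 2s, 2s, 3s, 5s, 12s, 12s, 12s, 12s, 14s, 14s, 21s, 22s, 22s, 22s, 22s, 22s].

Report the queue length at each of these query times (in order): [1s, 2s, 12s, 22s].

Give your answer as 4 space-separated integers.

Queue lengths at query times:
  query t=1s: backlog = 1
  query t=2s: backlog = 4
  query t=12s: backlog = 4
  query t=22s: backlog = 5

Answer: 1 4 4 5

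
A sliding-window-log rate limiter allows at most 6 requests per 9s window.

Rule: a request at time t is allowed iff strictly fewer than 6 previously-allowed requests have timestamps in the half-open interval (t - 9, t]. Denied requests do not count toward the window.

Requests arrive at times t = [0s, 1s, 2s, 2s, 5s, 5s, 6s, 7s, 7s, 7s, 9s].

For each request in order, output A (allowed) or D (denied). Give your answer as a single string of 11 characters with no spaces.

Tracking allowed requests in the window:
  req#1 t=0s: ALLOW
  req#2 t=1s: ALLOW
  req#3 t=2s: ALLOW
  req#4 t=2s: ALLOW
  req#5 t=5s: ALLOW
  req#6 t=5s: ALLOW
  req#7 t=6s: DENY
  req#8 t=7s: DENY
  req#9 t=7s: DENY
  req#10 t=7s: DENY
  req#11 t=9s: ALLOW

Answer: AAAAAADDDDA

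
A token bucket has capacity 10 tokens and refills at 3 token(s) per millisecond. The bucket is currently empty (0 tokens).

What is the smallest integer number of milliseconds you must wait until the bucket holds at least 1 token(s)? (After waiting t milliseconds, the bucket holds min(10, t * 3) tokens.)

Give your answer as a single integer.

Need t * 3 >= 1, so t >= 1/3.
Smallest integer t = ceil(1/3) = 1.

Answer: 1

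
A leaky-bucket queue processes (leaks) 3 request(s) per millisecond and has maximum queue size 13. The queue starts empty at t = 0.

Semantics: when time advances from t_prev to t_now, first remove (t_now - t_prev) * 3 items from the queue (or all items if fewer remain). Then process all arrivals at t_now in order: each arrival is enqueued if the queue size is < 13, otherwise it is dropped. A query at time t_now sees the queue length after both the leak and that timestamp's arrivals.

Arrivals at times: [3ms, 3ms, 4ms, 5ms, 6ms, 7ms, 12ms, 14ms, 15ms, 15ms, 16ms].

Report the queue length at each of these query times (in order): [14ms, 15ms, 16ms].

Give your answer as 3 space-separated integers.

Queue lengths at query times:
  query t=14ms: backlog = 1
  query t=15ms: backlog = 2
  query t=16ms: backlog = 1

Answer: 1 2 1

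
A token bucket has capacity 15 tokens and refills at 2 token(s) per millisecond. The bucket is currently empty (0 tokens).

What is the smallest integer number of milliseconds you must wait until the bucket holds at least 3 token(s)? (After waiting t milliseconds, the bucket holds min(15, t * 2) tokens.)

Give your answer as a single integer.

Answer: 2

Derivation:
Need t * 2 >= 3, so t >= 3/2.
Smallest integer t = ceil(3/2) = 2.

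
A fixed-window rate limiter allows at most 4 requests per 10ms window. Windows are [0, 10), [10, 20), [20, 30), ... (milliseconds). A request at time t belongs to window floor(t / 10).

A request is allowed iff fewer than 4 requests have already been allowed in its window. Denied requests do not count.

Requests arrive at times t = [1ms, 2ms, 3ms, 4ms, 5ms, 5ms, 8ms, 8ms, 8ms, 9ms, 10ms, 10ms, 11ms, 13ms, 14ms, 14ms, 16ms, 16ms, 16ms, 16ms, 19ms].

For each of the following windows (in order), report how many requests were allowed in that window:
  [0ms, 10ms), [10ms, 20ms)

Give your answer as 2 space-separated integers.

Answer: 4 4

Derivation:
Processing requests:
  req#1 t=1ms (window 0): ALLOW
  req#2 t=2ms (window 0): ALLOW
  req#3 t=3ms (window 0): ALLOW
  req#4 t=4ms (window 0): ALLOW
  req#5 t=5ms (window 0): DENY
  req#6 t=5ms (window 0): DENY
  req#7 t=8ms (window 0): DENY
  req#8 t=8ms (window 0): DENY
  req#9 t=8ms (window 0): DENY
  req#10 t=9ms (window 0): DENY
  req#11 t=10ms (window 1): ALLOW
  req#12 t=10ms (window 1): ALLOW
  req#13 t=11ms (window 1): ALLOW
  req#14 t=13ms (window 1): ALLOW
  req#15 t=14ms (window 1): DENY
  req#16 t=14ms (window 1): DENY
  req#17 t=16ms (window 1): DENY
  req#18 t=16ms (window 1): DENY
  req#19 t=16ms (window 1): DENY
  req#20 t=16ms (window 1): DENY
  req#21 t=19ms (window 1): DENY

Allowed counts by window: 4 4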